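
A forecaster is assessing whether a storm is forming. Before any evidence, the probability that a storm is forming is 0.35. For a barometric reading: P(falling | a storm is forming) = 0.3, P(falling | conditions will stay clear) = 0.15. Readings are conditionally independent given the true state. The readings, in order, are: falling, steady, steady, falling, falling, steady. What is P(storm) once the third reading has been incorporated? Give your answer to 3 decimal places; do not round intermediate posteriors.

After 'falling': P(storm) = 0.3·0.3500 / (0.3·0.3500 + 0.15·0.6500) ≈ 0.5185
After 'steady': P(storm) = 0.7·0.5185 / (0.7·0.5185 + 0.85·0.4815) ≈ 0.4700
After 'steady': P(storm) = 0.7·0.4700 / (0.7·0.4700 + 0.85·0.5300) ≈ 0.4221

0.422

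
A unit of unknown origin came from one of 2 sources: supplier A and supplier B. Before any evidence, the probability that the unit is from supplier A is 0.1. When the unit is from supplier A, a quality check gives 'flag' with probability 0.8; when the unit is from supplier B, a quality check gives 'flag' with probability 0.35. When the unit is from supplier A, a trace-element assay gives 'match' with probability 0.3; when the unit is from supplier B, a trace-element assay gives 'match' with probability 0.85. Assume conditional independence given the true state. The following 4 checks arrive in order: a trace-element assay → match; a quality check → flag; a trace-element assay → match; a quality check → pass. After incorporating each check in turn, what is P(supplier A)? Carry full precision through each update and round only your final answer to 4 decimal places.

After a trace-element assay='match': P(supplier A) = 0.3·0.1000 / (0.3·0.1000 + 0.85·0.9000) ≈ 0.0377
After a quality check='flag': P(supplier A) = 0.8·0.0377 / (0.8·0.0377 + 0.35·0.9623) ≈ 0.0823
After a trace-element assay='match': P(supplier A) = 0.3·0.0823 / (0.3·0.0823 + 0.85·0.9177) ≈ 0.0307
After a quality check='pass': P(supplier A) = 0.2·0.0307 / (0.2·0.0307 + 0.65·0.9693) ≈ 0.0096

0.0096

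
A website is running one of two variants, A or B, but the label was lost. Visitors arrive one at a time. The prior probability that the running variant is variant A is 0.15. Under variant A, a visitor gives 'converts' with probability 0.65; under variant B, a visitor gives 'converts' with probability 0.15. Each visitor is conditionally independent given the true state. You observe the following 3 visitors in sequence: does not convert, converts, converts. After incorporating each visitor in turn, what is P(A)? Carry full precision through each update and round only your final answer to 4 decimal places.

After 'does not convert': P(A) = 0.35·0.1500 / (0.35·0.1500 + 0.85·0.8500) ≈ 0.0677
After 'converts': P(A) = 0.65·0.0677 / (0.65·0.0677 + 0.15·0.9323) ≈ 0.2395
After 'converts': P(A) = 0.65·0.2395 / (0.65·0.2395 + 0.15·0.7605) ≈ 0.5771

0.5771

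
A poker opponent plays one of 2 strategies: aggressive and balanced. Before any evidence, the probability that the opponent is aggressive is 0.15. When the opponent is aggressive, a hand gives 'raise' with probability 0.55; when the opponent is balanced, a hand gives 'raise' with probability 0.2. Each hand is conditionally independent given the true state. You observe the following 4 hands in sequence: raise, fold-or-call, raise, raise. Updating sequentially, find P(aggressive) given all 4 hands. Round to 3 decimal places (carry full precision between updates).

Apply Bayes' rule sequentially, carrying P(aggressive) forward.
After 'raise': P(aggressive) = 0.55·0.1500 / (0.55·0.1500 + 0.2·0.8500) ≈ 0.3267
After 'fold-or-call': P(aggressive) = 0.45·0.3267 / (0.45·0.3267 + 0.8·0.6733) ≈ 0.2144
After 'raise': P(aggressive) = 0.55·0.2144 / (0.55·0.2144 + 0.2·0.7856) ≈ 0.4288
After 'raise': P(aggressive) = 0.55·0.4288 / (0.55·0.4288 + 0.2·0.5712) ≈ 0.6737

0.674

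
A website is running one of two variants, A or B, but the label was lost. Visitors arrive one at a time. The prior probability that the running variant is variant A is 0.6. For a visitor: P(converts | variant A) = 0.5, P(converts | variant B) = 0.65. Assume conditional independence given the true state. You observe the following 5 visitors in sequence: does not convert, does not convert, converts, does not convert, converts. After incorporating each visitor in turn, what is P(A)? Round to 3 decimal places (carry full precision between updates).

After 'does not convert': P(A) = 0.5·0.6000 / (0.5·0.6000 + 0.35·0.4000) ≈ 0.6818
After 'does not convert': P(A) = 0.5·0.6818 / (0.5·0.6818 + 0.35·0.3182) ≈ 0.7538
After 'converts': P(A) = 0.5·0.7538 / (0.5·0.7538 + 0.65·0.2462) ≈ 0.7019
After 'does not convert': P(A) = 0.5·0.7019 / (0.5·0.7019 + 0.35·0.2981) ≈ 0.7709
After 'converts': P(A) = 0.5·0.7709 / (0.5·0.7709 + 0.65·0.2291) ≈ 0.7213

0.721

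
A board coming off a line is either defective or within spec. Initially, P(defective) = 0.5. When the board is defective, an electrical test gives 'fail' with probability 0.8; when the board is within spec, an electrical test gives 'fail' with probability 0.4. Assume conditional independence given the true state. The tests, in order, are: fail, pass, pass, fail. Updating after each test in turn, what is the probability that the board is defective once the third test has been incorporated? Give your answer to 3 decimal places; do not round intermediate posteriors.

0.182

After 'fail': P(defective) = 0.8·0.5000 / (0.8·0.5000 + 0.4·0.5000) ≈ 0.6667
After 'pass': P(defective) = 0.2·0.6667 / (0.2·0.6667 + 0.6·0.3333) ≈ 0.4000
After 'pass': P(defective) = 0.2·0.4000 / (0.2·0.4000 + 0.6·0.6000) ≈ 0.1818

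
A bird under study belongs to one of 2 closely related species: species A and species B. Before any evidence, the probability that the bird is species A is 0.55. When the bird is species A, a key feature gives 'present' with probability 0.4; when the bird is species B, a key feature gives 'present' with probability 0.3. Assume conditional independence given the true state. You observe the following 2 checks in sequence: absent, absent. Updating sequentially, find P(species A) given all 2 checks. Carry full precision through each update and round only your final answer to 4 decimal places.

Each posterior becomes the prior for the next update.
After 'absent': P(species A) = 0.6·0.5500 / (0.6·0.5500 + 0.7·0.4500) ≈ 0.5116
After 'absent': P(species A) = 0.6·0.5116 / (0.6·0.5116 + 0.7·0.4884) ≈ 0.4731

0.4731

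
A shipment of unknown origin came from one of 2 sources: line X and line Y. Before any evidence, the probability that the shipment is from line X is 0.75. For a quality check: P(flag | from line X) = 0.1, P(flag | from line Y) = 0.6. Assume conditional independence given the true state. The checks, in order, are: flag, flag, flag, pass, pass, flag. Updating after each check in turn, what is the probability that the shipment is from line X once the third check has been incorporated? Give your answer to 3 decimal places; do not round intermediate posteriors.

After 'flag': P(line X) = 0.1·0.7500 / (0.1·0.7500 + 0.6·0.2500) ≈ 0.3333
After 'flag': P(line X) = 0.1·0.3333 / (0.1·0.3333 + 0.6·0.6667) ≈ 0.0769
After 'flag': P(line X) = 0.1·0.0769 / (0.1·0.0769 + 0.6·0.9231) ≈ 0.0137

0.014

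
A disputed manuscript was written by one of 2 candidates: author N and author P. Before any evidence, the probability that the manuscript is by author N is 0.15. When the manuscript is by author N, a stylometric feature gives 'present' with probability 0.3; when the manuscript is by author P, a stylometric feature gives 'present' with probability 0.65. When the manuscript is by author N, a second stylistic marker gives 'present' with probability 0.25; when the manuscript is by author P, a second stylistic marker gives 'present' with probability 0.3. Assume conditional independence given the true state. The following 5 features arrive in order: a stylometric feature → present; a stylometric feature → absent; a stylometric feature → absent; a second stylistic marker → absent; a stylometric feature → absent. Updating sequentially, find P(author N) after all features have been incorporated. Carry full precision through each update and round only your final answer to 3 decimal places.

0.411

After a stylometric feature='present': P(author N) = 0.3·0.1500 / (0.3·0.1500 + 0.65·0.8500) ≈ 0.0753
After a stylometric feature='absent': P(author N) = 0.7·0.0753 / (0.7·0.0753 + 0.35·0.9247) ≈ 0.1401
After a stylometric feature='absent': P(author N) = 0.7·0.1401 / (0.7·0.1401 + 0.35·0.8599) ≈ 0.2457
After a second stylistic marker='absent': P(author N) = 0.75·0.2457 / (0.75·0.2457 + 0.7·0.7543) ≈ 0.2587
After a stylometric feature='absent': P(author N) = 0.7·0.2587 / (0.7·0.2587 + 0.35·0.7413) ≈ 0.4111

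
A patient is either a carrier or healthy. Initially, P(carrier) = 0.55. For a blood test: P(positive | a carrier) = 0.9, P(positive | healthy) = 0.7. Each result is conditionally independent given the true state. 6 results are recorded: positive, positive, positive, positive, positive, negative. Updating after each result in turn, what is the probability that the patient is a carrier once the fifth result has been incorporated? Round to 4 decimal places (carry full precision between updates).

0.8111

After 'positive': P(carrier) = 0.9·0.5500 / (0.9·0.5500 + 0.7·0.4500) ≈ 0.6111
After 'positive': P(carrier) = 0.9·0.6111 / (0.9·0.6111 + 0.7·0.3889) ≈ 0.6689
After 'positive': P(carrier) = 0.9·0.6689 / (0.9·0.6689 + 0.7·0.3311) ≈ 0.7220
After 'positive': P(carrier) = 0.9·0.7220 / (0.9·0.7220 + 0.7·0.2780) ≈ 0.7696
After 'positive': P(carrier) = 0.9·0.7696 / (0.9·0.7696 + 0.7·0.2304) ≈ 0.8111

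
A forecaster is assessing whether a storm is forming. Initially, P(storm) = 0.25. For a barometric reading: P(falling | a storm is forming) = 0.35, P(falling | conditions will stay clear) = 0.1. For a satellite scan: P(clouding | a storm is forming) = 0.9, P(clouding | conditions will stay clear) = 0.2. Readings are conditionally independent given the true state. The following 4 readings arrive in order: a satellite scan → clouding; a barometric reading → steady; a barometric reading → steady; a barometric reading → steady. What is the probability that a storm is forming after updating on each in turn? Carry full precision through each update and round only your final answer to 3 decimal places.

After a satellite scan='clouding': P(storm) = 0.9·0.2500 / (0.9·0.2500 + 0.2·0.7500) ≈ 0.6000
After a barometric reading='steady': P(storm) = 0.65·0.6000 / (0.65·0.6000 + 0.9·0.4000) ≈ 0.5200
After a barometric reading='steady': P(storm) = 0.65·0.5200 / (0.65·0.5200 + 0.9·0.4800) ≈ 0.4390
After a barometric reading='steady': P(storm) = 0.65·0.4390 / (0.65·0.4390 + 0.9·0.5610) ≈ 0.3611

0.361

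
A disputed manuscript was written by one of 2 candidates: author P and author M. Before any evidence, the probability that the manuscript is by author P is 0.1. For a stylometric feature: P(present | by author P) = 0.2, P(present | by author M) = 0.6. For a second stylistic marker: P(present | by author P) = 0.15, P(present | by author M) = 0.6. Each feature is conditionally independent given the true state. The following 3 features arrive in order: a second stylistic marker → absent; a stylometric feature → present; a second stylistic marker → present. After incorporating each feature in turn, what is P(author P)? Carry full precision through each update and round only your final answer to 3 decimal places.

0.019

After a second stylistic marker='absent': P(author P) = 0.85·0.1000 / (0.85·0.1000 + 0.4·0.9000) ≈ 0.1910
After a stylometric feature='present': P(author P) = 0.2·0.1910 / (0.2·0.1910 + 0.6·0.8090) ≈ 0.0730
After a second stylistic marker='present': P(author P) = 0.15·0.0730 / (0.15·0.0730 + 0.6·0.9270) ≈ 0.0193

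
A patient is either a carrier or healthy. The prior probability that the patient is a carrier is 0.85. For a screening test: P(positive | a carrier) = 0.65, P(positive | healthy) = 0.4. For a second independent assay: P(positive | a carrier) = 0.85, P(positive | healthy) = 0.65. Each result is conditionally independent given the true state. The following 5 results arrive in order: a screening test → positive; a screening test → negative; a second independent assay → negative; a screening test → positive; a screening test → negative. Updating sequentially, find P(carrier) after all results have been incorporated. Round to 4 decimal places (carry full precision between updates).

Each posterior becomes the prior for the next update.
After a screening test='positive': P(carrier) = 0.65·0.8500 / (0.65·0.8500 + 0.4·0.1500) ≈ 0.9020
After a screening test='negative': P(carrier) = 0.35·0.9020 / (0.35·0.9020 + 0.6·0.0980) ≈ 0.8431
After a second independent assay='negative': P(carrier) = 0.15·0.8431 / (0.15·0.8431 + 0.35·0.1569) ≈ 0.6972
After a screening test='positive': P(carrier) = 0.65·0.6972 / (0.65·0.6972 + 0.4·0.3028) ≈ 0.7891
After a screening test='negative': P(carrier) = 0.35·0.7891 / (0.35·0.7891 + 0.6·0.2109) ≈ 0.6858

0.6858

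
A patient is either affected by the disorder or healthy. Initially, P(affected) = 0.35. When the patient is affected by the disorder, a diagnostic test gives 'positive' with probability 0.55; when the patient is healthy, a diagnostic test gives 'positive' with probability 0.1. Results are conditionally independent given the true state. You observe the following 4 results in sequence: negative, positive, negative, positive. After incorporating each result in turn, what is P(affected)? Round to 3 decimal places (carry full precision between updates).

After 'negative': P(affected) = 0.45·0.3500 / (0.45·0.3500 + 0.9·0.6500) ≈ 0.2121
After 'positive': P(affected) = 0.55·0.2121 / (0.55·0.2121 + 0.1·0.7879) ≈ 0.5969
After 'negative': P(affected) = 0.45·0.5969 / (0.45·0.5969 + 0.9·0.4031) ≈ 0.4254
After 'positive': P(affected) = 0.55·0.4254 / (0.55·0.4254 + 0.1·0.5746) ≈ 0.8028

0.803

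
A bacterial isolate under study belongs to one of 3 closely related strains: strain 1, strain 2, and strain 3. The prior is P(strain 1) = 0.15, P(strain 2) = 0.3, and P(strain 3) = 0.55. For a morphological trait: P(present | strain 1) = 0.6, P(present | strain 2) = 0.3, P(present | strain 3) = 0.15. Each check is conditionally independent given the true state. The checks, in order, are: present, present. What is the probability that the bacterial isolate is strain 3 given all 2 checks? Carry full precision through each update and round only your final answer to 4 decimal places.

0.1325

Each posterior becomes the prior for the next update.
After 'present': normaliser = 0.6·0.1500 + 0.3·0.3000 + 0.15·0.5500; P(strain 1) ≈ 0.3429, P(strain 2) ≈ 0.3429, P(strain 3) ≈ 0.3143
After 'present': normaliser = 0.6·0.3429 + 0.3·0.3429 + 0.15·0.3143; P(strain 1) ≈ 0.5783, P(strain 2) ≈ 0.2892, P(strain 3) ≈ 0.1325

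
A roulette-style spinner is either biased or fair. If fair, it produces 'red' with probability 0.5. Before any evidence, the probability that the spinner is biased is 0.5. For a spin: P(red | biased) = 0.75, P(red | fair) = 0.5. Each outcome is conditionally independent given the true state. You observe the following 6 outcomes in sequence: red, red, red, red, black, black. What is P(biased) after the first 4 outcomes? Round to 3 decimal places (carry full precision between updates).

After 'red': P(biased) = 0.75·0.5000 / (0.75·0.5000 + 0.5·0.5000) ≈ 0.6000
After 'red': P(biased) = 0.75·0.6000 / (0.75·0.6000 + 0.5·0.4000) ≈ 0.6923
After 'red': P(biased) = 0.75·0.6923 / (0.75·0.6923 + 0.5·0.3077) ≈ 0.7714
After 'red': P(biased) = 0.75·0.7714 / (0.75·0.7714 + 0.5·0.2286) ≈ 0.8351

0.835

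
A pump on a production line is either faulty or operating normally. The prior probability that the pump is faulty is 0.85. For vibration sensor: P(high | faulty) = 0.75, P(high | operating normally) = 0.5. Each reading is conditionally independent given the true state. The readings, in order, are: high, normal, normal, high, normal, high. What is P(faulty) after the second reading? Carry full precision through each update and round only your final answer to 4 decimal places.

0.8095

After 'high': P(faulty) = 0.75·0.8500 / (0.75·0.8500 + 0.5·0.1500) ≈ 0.8947
After 'normal': P(faulty) = 0.25·0.8947 / (0.25·0.8947 + 0.5·0.1053) ≈ 0.8095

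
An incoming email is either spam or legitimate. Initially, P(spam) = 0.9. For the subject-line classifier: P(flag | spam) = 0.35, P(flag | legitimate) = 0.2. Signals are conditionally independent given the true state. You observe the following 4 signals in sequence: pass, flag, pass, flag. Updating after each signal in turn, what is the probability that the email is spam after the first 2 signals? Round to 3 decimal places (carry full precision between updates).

0.928

After 'pass': P(spam) = 0.65·0.9000 / (0.65·0.9000 + 0.8·0.1000) ≈ 0.8797
After 'flag': P(spam) = 0.35·0.8797 / (0.35·0.8797 + 0.2·0.1203) ≈ 0.9275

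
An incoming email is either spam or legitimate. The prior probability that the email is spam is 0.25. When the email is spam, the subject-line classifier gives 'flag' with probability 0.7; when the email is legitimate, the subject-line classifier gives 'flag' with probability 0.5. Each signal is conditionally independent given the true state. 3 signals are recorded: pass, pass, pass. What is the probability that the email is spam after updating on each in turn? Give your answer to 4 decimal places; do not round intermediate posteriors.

After 'pass': P(spam) = 0.3·0.2500 / (0.3·0.2500 + 0.5·0.7500) ≈ 0.1667
After 'pass': P(spam) = 0.3·0.1667 / (0.3·0.1667 + 0.5·0.8333) ≈ 0.1071
After 'pass': P(spam) = 0.3·0.1071 / (0.3·0.1071 + 0.5·0.8929) ≈ 0.0672

0.0672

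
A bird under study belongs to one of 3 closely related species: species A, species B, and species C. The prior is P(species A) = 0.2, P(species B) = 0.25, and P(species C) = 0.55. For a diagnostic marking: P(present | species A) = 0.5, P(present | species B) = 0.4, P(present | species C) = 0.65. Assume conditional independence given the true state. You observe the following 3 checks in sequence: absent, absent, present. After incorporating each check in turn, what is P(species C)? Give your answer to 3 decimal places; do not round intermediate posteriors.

0.418

After 'absent': normaliser = 0.5·0.2000 + 0.6·0.2500 + 0.35·0.5500; P(species A) ≈ 0.2260, P(species B) ≈ 0.3390, P(species C) ≈ 0.4350
After 'absent': normaliser = 0.5·0.2260 + 0.6·0.3390 + 0.35·0.4350; P(species A) ≈ 0.2411, P(species B) ≈ 0.4340, P(species C) ≈ 0.3249
After 'present': normaliser = 0.5·0.2411 + 0.4·0.4340 + 0.65·0.3249; P(species A) ≈ 0.2386, P(species B) ≈ 0.3435, P(species C) ≈ 0.4179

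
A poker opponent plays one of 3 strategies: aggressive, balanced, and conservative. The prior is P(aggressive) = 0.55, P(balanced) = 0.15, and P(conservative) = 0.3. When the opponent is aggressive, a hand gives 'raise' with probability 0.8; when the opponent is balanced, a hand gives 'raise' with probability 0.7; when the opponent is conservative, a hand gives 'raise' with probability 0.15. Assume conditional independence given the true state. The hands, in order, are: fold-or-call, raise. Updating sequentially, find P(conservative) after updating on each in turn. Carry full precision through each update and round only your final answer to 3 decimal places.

0.242

Each posterior becomes the prior for the next update.
After 'fold-or-call': normaliser = 0.2·0.5500 + 0.3·0.1500 + 0.85·0.3000; P(aggressive) ≈ 0.2683, P(balanced) ≈ 0.1098, P(conservative) ≈ 0.6220
After 'raise': normaliser = 0.8·0.2683 + 0.7·0.1098 + 0.15·0.6220; P(aggressive) ≈ 0.5578, P(balanced) ≈ 0.1997, P(conservative) ≈ 0.2425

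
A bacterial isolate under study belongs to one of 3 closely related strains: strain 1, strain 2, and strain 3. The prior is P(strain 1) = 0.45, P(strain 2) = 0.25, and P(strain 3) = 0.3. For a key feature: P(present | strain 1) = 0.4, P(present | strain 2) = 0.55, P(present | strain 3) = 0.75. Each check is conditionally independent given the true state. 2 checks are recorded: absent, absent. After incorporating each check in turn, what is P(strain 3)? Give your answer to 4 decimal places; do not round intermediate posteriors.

0.0810

Apply Bayes' rule sequentially, carrying P(strain 3) forward.
After 'absent': normaliser = 0.6·0.4500 + 0.45·0.2500 + 0.25·0.3000; P(strain 1) ≈ 0.5902, P(strain 2) ≈ 0.2459, P(strain 3) ≈ 0.1639
After 'absent': normaliser = 0.6·0.5902 + 0.45·0.2459 + 0.25·0.1639; P(strain 1) ≈ 0.7002, P(strain 2) ≈ 0.2188, P(strain 3) ≈ 0.0810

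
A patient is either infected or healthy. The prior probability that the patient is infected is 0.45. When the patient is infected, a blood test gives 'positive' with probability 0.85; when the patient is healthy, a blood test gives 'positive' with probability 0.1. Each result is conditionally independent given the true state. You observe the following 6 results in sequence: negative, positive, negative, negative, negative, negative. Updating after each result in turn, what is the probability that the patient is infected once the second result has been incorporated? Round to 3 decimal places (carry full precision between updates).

0.537

After 'negative': P(infected) = 0.15·0.4500 / (0.15·0.4500 + 0.9·0.5500) ≈ 0.1200
After 'positive': P(infected) = 0.85·0.1200 / (0.85·0.1200 + 0.1·0.8800) ≈ 0.5368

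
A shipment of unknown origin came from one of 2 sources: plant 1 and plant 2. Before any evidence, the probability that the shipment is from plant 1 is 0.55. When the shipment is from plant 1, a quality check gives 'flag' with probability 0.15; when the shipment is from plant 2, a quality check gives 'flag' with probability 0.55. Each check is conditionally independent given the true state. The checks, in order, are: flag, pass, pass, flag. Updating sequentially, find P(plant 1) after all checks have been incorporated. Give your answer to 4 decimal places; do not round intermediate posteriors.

0.2449

After 'flag': P(plant 1) = 0.15·0.5500 / (0.15·0.5500 + 0.55·0.4500) ≈ 0.2500
After 'pass': P(plant 1) = 0.85·0.2500 / (0.85·0.2500 + 0.45·0.7500) ≈ 0.3864
After 'pass': P(plant 1) = 0.85·0.3864 / (0.85·0.3864 + 0.45·0.6136) ≈ 0.5432
After 'flag': P(plant 1) = 0.15·0.5432 / (0.15·0.5432 + 0.55·0.4568) ≈ 0.2449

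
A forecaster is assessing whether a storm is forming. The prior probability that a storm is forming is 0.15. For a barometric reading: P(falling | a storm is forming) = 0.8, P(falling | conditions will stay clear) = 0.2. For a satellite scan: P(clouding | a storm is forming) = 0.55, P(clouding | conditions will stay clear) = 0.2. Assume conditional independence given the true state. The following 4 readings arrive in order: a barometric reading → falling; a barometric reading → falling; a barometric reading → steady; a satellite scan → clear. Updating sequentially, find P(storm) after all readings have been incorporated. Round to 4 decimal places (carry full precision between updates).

Apply Bayes' rule sequentially, carrying P(storm) forward.
After a barometric reading='falling': P(storm) = 0.8·0.1500 / (0.8·0.1500 + 0.2·0.8500) ≈ 0.4138
After a barometric reading='falling': P(storm) = 0.8·0.4138 / (0.8·0.4138 + 0.2·0.5862) ≈ 0.7385
After a barometric reading='steady': P(storm) = 0.2·0.7385 / (0.2·0.7385 + 0.8·0.2615) ≈ 0.4138
After a satellite scan='clear': P(storm) = 0.45·0.4138 / (0.45·0.4138 + 0.8·0.5862) ≈ 0.2842

0.2842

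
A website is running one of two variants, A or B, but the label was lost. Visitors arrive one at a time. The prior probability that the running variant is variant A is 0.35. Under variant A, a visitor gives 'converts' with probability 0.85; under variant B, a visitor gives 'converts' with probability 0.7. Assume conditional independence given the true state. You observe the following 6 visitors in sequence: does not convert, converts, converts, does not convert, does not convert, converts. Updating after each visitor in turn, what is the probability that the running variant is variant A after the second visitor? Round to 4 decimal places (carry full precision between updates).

Apply Bayes' rule sequentially, carrying P(A) forward.
After 'does not convert': P(A) = 0.15·0.3500 / (0.15·0.3500 + 0.3·0.6500) ≈ 0.2121
After 'converts': P(A) = 0.85·0.2121 / (0.85·0.2121 + 0.7·0.7879) ≈ 0.2464

0.2464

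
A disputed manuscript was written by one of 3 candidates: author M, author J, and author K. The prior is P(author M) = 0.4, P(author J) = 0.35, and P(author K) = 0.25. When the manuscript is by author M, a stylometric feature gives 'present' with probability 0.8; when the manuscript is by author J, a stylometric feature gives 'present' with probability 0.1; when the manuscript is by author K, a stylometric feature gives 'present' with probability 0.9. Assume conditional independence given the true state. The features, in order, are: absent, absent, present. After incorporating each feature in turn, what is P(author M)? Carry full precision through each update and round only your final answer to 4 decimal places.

After 'absent': normaliser = 0.2·0.4000 + 0.9·0.3500 + 0.1·0.2500; P(author M) ≈ 0.1905, P(author J) ≈ 0.7500, P(author K) ≈ 0.0595
After 'absent': normaliser = 0.2·0.1905 + 0.9·0.7500 + 0.1·0.0595; P(author M) ≈ 0.0530, P(author J) ≈ 0.9387, P(author K) ≈ 0.0083
After 'present': normaliser = 0.8·0.0530 + 0.1·0.9387 + 0.9·0.0083; P(author M) ≈ 0.2949, P(author J) ≈ 0.6532, P(author K) ≈ 0.0518

0.2949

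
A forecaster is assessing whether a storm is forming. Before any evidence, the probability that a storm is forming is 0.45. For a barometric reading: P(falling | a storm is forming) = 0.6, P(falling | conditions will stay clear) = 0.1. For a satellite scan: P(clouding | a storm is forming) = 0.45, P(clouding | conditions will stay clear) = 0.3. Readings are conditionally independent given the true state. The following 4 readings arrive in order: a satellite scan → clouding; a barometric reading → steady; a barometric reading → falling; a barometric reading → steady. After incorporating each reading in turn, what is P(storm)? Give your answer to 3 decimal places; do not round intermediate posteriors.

After a satellite scan='clouding': P(storm) = 0.45·0.4500 / (0.45·0.4500 + 0.3·0.5500) ≈ 0.5510
After a barometric reading='steady': P(storm) = 0.4·0.5510 / (0.4·0.5510 + 0.9·0.4490) ≈ 0.3529
After a barometric reading='falling': P(storm) = 0.6·0.3529 / (0.6·0.3529 + 0.1·0.6471) ≈ 0.7660
After a barometric reading='steady': P(storm) = 0.4·0.7660 / (0.4·0.7660 + 0.9·0.2340) ≈ 0.5926

0.593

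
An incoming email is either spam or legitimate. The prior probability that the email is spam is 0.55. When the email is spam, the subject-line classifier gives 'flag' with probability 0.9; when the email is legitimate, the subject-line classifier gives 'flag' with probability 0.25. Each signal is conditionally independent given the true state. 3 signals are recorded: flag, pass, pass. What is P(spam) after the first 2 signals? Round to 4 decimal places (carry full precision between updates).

0.3697

After 'flag': P(spam) = 0.9·0.5500 / (0.9·0.5500 + 0.25·0.4500) ≈ 0.8148
After 'pass': P(spam) = 0.1·0.8148 / (0.1·0.8148 + 0.75·0.1852) ≈ 0.3697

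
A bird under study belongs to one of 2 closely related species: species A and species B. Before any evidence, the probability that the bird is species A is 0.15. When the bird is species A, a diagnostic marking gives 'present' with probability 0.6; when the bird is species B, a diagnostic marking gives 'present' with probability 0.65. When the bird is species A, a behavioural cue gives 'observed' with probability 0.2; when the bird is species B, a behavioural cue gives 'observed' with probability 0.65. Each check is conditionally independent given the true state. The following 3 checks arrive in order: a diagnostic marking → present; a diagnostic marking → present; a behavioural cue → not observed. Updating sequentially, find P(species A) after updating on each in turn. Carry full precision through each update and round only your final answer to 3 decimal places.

After a diagnostic marking='present': P(species A) = 0.6·0.1500 / (0.6·0.1500 + 0.65·0.8500) ≈ 0.1401
After a diagnostic marking='present': P(species A) = 0.6·0.1401 / (0.6·0.1401 + 0.65·0.8599) ≈ 0.1307
After a behavioural cue='not observed': P(species A) = 0.8·0.1307 / (0.8·0.1307 + 0.35·0.8693) ≈ 0.2558

0.256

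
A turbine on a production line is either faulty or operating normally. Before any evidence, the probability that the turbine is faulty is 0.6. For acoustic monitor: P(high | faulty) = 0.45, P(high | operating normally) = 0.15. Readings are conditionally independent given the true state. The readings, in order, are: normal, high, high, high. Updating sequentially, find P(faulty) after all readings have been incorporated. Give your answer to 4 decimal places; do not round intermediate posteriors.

0.9632

After 'normal': P(faulty) = 0.55·0.6000 / (0.55·0.6000 + 0.85·0.4000) ≈ 0.4925
After 'high': P(faulty) = 0.45·0.4925 / (0.45·0.4925 + 0.15·0.5075) ≈ 0.7444
After 'high': P(faulty) = 0.45·0.7444 / (0.45·0.7444 + 0.15·0.2556) ≈ 0.8973
After 'high': P(faulty) = 0.45·0.8973 / (0.45·0.8973 + 0.15·0.1027) ≈ 0.9632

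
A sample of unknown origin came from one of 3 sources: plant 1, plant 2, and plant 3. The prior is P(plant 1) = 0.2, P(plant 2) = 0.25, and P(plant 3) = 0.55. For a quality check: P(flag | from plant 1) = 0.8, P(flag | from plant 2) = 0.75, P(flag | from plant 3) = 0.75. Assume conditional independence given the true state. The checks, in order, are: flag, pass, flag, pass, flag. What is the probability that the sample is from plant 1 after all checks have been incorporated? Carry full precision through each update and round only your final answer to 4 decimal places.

0.1626

After 'flag': normaliser = 0.8·0.2000 + 0.75·0.2500 + 0.75·0.5500; P(plant 1) ≈ 0.2105, P(plant 2) ≈ 0.2467, P(plant 3) ≈ 0.5428
After 'pass': normaliser = 0.2·0.2105 + 0.25·0.2467 + 0.25·0.5428; P(plant 1) ≈ 0.1758, P(plant 2) ≈ 0.2576, P(plant 3) ≈ 0.5666
After 'flag': normaliser = 0.8·0.1758 + 0.75·0.2576 + 0.75·0.5666; P(plant 1) ≈ 0.1854, P(plant 2) ≈ 0.2546, P(plant 3) ≈ 0.5601
After 'pass': normaliser = 0.2·0.1854 + 0.25·0.2546 + 0.25·0.5601; P(plant 1) ≈ 0.1540, P(plant 2) ≈ 0.2644, P(plant 3) ≈ 0.5816
After 'flag': normaliser = 0.8·0.1540 + 0.75·0.2644 + 0.75·0.5816; P(plant 1) ≈ 0.1626, P(plant 2) ≈ 0.2617, P(plant 3) ≈ 0.5757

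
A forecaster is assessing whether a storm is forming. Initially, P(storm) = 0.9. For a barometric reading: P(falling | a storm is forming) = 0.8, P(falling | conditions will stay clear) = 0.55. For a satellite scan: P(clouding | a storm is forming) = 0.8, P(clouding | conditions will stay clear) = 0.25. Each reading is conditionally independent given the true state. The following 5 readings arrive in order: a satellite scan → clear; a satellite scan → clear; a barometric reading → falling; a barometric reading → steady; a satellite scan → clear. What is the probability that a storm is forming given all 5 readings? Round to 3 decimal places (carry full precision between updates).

0.099

After a satellite scan='clear': P(storm) = 0.2·0.9000 / (0.2·0.9000 + 0.75·0.1000) ≈ 0.7059
After a satellite scan='clear': P(storm) = 0.2·0.7059 / (0.2·0.7059 + 0.75·0.2941) ≈ 0.3902
After a barometric reading='falling': P(storm) = 0.8·0.3902 / (0.8·0.3902 + 0.55·0.6098) ≈ 0.4821
After a barometric reading='steady': P(storm) = 0.2·0.4821 / (0.2·0.4821 + 0.45·0.5179) ≈ 0.2927
After a satellite scan='clear': P(storm) = 0.2·0.2927 / (0.2·0.2927 + 0.75·0.7073) ≈ 0.0994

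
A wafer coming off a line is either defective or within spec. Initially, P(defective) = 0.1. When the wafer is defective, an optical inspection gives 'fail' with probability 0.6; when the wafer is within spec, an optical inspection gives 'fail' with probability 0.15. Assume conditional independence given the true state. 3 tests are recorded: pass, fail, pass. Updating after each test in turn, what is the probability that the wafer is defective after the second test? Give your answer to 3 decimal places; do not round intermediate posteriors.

After 'pass': P(defective) = 0.4·0.1000 / (0.4·0.1000 + 0.85·0.9000) ≈ 0.0497
After 'fail': P(defective) = 0.6·0.0497 / (0.6·0.0497 + 0.15·0.9503) ≈ 0.1730

0.173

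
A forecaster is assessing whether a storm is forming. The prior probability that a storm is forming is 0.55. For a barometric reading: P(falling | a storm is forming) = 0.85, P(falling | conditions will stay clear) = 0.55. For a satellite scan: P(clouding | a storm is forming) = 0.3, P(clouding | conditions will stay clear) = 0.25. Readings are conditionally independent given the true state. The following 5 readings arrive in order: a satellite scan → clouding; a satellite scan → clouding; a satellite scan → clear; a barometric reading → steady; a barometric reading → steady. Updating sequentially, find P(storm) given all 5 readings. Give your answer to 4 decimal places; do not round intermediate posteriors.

After a satellite scan='clouding': P(storm) = 0.3·0.5500 / (0.3·0.5500 + 0.25·0.4500) ≈ 0.5946
After a satellite scan='clouding': P(storm) = 0.3·0.5946 / (0.3·0.5946 + 0.25·0.4054) ≈ 0.6377
After a satellite scan='clear': P(storm) = 0.7·0.6377 / (0.7·0.6377 + 0.75·0.3623) ≈ 0.6216
After a barometric reading='steady': P(storm) = 0.15·0.6216 / (0.15·0.6216 + 0.45·0.3784) ≈ 0.3538
After a barometric reading='steady': P(storm) = 0.15·0.3538 / (0.15·0.3538 + 0.45·0.6462) ≈ 0.1543

0.1543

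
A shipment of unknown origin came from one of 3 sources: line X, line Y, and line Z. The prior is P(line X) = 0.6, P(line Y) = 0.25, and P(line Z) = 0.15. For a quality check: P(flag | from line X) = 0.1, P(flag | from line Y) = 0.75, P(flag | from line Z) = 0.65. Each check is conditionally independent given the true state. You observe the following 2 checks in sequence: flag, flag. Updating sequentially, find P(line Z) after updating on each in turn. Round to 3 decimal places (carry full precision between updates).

0.302

After 'flag': normaliser = 0.1·0.6000 + 0.75·0.2500 + 0.65·0.1500; P(line X) ≈ 0.1739, P(line Y) ≈ 0.5435, P(line Z) ≈ 0.2826
After 'flag': normaliser = 0.1·0.1739 + 0.75·0.5435 + 0.65·0.2826; P(line X) ≈ 0.0286, P(line Y) ≈ 0.6696, P(line Z) ≈ 0.3018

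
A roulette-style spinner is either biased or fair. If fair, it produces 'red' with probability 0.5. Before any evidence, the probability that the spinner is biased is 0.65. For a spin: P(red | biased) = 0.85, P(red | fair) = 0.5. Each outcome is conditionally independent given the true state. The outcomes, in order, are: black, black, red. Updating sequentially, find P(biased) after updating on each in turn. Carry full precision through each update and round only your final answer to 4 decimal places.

0.2213

Apply Bayes' rule sequentially, carrying P(biased) forward.
After 'black': P(biased) = 0.15·0.6500 / (0.15·0.6500 + 0.5·0.3500) ≈ 0.3578
After 'black': P(biased) = 0.15·0.3578 / (0.15·0.3578 + 0.5·0.6422) ≈ 0.1432
After 'red': P(biased) = 0.85·0.1432 / (0.85·0.1432 + 0.5·0.8568) ≈ 0.2213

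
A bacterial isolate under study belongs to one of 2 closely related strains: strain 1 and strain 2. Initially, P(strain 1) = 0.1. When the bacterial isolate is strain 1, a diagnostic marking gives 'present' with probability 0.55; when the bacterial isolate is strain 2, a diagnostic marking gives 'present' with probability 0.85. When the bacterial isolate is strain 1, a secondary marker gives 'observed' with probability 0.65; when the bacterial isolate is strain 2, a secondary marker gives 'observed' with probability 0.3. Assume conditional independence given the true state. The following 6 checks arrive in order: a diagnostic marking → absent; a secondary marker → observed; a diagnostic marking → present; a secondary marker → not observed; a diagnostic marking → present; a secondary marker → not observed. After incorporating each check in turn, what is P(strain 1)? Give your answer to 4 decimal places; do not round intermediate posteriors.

0.0703

After a diagnostic marking='absent': P(strain 1) = 0.45·0.1000 / (0.45·0.1000 + 0.15·0.9000) ≈ 0.2500
After a secondary marker='observed': P(strain 1) = 0.65·0.2500 / (0.65·0.2500 + 0.3·0.7500) ≈ 0.4194
After a diagnostic marking='present': P(strain 1) = 0.55·0.4194 / (0.55·0.4194 + 0.85·0.5806) ≈ 0.3185
After a secondary marker='not observed': P(strain 1) = 0.35·0.3185 / (0.35·0.3185 + 0.7·0.6815) ≈ 0.1894
After a diagnostic marking='present': P(strain 1) = 0.55·0.1894 / (0.55·0.1894 + 0.85·0.8106) ≈ 0.1313
After a secondary marker='not observed': P(strain 1) = 0.35·0.1313 / (0.35·0.1313 + 0.7·0.8687) ≈ 0.0703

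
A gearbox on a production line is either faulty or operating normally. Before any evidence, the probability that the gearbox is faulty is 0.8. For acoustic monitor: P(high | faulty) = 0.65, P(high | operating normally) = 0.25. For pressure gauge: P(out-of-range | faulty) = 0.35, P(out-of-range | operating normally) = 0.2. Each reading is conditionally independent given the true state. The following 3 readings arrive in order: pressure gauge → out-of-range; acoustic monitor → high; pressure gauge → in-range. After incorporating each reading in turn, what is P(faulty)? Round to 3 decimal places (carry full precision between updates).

After pressure gauge='out-of-range': P(faulty) = 0.35·0.8000 / (0.35·0.8000 + 0.2·0.2000) ≈ 0.8750
After acoustic monitor='high': P(faulty) = 0.65·0.8750 / (0.65·0.8750 + 0.25·0.1250) ≈ 0.9479
After pressure gauge='in-range': P(faulty) = 0.65·0.9479 / (0.65·0.9479 + 0.8·0.0521) ≈ 0.9367

0.937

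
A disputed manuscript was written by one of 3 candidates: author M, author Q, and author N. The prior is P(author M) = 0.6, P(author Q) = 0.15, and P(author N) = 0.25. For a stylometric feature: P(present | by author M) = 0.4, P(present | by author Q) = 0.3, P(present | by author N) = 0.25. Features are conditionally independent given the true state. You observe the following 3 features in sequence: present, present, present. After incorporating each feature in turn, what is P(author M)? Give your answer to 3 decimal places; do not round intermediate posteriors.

0.828

Apply Bayes' rule sequentially, carrying P(author M) forward.
After 'present': normaliser = 0.4·0.6000 + 0.3·0.1500 + 0.25·0.2500; P(author M) ≈ 0.6906, P(author Q) ≈ 0.1295, P(author N) ≈ 0.1799
After 'present': normaliser = 0.4·0.6906 + 0.3·0.1295 + 0.25·0.1799; P(author M) ≈ 0.7672, P(author Q) ≈ 0.1079, P(author N) ≈ 0.1249
After 'present': normaliser = 0.4·0.7672 + 0.3·0.1079 + 0.25·0.1249; P(author M) ≈ 0.8284, P(author Q) ≈ 0.0874, P(author N) ≈ 0.0843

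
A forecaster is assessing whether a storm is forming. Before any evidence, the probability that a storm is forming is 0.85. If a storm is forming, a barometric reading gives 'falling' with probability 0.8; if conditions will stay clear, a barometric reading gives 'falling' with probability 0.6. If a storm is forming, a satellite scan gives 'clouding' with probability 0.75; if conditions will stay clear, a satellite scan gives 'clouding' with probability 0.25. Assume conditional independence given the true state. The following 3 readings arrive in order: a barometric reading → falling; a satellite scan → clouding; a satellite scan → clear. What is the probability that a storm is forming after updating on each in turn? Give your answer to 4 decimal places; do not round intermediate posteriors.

0.8831

After a barometric reading='falling': P(storm) = 0.8·0.8500 / (0.8·0.8500 + 0.6·0.1500) ≈ 0.8831
After a satellite scan='clouding': P(storm) = 0.75·0.8831 / (0.75·0.8831 + 0.25·0.1169) ≈ 0.9577
After a satellite scan='clear': P(storm) = 0.25·0.9577 / (0.25·0.9577 + 0.75·0.0423) ≈ 0.8831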